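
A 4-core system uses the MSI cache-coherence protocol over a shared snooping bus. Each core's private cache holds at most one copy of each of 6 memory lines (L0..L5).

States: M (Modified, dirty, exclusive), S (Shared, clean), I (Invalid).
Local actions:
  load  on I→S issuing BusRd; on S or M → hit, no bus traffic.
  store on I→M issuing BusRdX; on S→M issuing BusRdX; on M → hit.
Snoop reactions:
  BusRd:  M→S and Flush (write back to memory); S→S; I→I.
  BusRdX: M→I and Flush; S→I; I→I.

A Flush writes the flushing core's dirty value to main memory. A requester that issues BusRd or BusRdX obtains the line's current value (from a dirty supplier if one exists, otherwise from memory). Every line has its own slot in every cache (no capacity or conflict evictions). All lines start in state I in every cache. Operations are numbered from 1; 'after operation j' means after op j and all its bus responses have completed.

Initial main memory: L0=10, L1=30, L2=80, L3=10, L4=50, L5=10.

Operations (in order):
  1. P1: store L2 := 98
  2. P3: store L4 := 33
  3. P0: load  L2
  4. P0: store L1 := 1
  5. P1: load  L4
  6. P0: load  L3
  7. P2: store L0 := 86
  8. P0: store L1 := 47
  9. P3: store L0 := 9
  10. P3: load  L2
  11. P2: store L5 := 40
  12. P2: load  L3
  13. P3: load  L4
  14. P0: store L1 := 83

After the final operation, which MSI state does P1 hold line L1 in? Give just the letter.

  op1 P1: store L2 := 98 → I/M/I/I on L2; bus BusRdX; mem=80
  op2 P3: store L4 := 33 → I/I/I/M on L4; bus BusRdX; mem=50
  op3 P0: load  L2 → S/S/I/I on L2; bus BusRd Flush; mem=98
  op4 P0: store L1 := 1 → M/I/I/I on L1; bus BusRdX; mem=30
  op5 P1: load  L4 → I/S/I/S on L4; bus BusRd Flush; mem=33
  op6 P0: load  L3 → S/I/I/I on L3; bus BusRd; mem=10
  op7 P2: store L0 := 86 → I/I/M/I on L0; bus BusRdX; mem=10
  op8 P0: store L1 := 47 → M/I/I/I on L1; bus (none); mem=30
  op9 P3: store L0 := 9 → I/I/I/M on L0; bus BusRdX Flush; mem=86
  op10 P3: load  L2 → S/S/I/S on L2; bus BusRd; mem=98
  op11 P2: store L5 := 40 → I/I/M/I on L5; bus BusRdX; mem=10
  op12 P2: load  L3 → S/I/S/I on L3; bus BusRd; mem=10
  op13 P3: load  L4 → I/S/I/S on L4; bus (none); mem=33
  op14 P0: store L1 := 83 → M/I/I/I on L1; bus (none); mem=30

state = I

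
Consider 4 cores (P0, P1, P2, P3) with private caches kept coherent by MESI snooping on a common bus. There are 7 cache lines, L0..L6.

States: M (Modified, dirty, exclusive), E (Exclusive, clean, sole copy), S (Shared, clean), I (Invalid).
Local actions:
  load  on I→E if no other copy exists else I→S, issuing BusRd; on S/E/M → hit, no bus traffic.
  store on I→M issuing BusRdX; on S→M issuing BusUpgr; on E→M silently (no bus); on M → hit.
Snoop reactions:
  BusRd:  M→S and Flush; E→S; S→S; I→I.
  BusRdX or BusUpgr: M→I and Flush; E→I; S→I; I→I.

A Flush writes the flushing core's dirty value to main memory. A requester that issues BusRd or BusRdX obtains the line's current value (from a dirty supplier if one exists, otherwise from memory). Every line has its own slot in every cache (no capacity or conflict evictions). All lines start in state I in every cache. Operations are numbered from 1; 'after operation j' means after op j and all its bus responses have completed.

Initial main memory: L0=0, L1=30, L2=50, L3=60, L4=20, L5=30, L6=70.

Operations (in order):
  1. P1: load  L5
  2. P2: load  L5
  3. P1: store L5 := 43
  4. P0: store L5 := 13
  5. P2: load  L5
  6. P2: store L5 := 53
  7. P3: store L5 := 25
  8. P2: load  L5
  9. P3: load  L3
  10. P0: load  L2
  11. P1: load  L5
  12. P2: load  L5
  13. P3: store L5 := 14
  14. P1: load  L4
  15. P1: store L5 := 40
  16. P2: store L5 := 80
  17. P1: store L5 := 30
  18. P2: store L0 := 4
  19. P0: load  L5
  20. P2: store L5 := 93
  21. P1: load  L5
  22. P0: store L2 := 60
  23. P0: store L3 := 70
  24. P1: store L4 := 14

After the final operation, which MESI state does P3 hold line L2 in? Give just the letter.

step 1: P1: load  L5  ⟶  IEII  (L5)  txn=BusRd  M[L5]=30
step 2: P2: load  L5  ⟶  ISSI  (L5)  txn=BusRd  M[L5]=30
step 3: P1: store L5 := 43  ⟶  IMII  (L5)  txn=BusUpgr  M[L5]=30
step 4: P0: store L5 := 13  ⟶  MIII  (L5)  txn=BusRdX+Flush  M[L5]=43
step 5: P2: load  L5  ⟶  SISI  (L5)  txn=BusRd+Flush  M[L5]=13
step 6: P2: store L5 := 53  ⟶  IIMI  (L5)  txn=BusUpgr  M[L5]=13
step 7: P3: store L5 := 25  ⟶  IIIM  (L5)  txn=BusRdX+Flush  M[L5]=53
step 8: P2: load  L5  ⟶  IISS  (L5)  txn=BusRd+Flush  M[L5]=25
step 9: P3: load  L3  ⟶  IIIE  (L3)  txn=BusRd  M[L3]=60
step 10: P0: load  L2  ⟶  EIII  (L2)  txn=BusRd  M[L2]=50
step 11: P1: load  L5  ⟶  ISSS  (L5)  txn=BusRd  M[L5]=25
step 12: P2: load  L5  ⟶  ISSS  (L5)  txn=∅  M[L5]=25
step 13: P3: store L5 := 14  ⟶  IIIM  (L5)  txn=BusUpgr  M[L5]=25
step 14: P1: load  L4  ⟶  IEII  (L4)  txn=BusRd  M[L4]=20
step 15: P1: store L5 := 40  ⟶  IMII  (L5)  txn=BusRdX+Flush  M[L5]=14
step 16: P2: store L5 := 80  ⟶  IIMI  (L5)  txn=BusRdX+Flush  M[L5]=40
step 17: P1: store L5 := 30  ⟶  IMII  (L5)  txn=BusRdX+Flush  M[L5]=80
step 18: P2: store L0 := 4  ⟶  IIMI  (L0)  txn=BusRdX  M[L0]=0
step 19: P0: load  L5  ⟶  SSII  (L5)  txn=BusRd+Flush  M[L5]=30
step 20: P2: store L5 := 93  ⟶  IIMI  (L5)  txn=BusRdX  M[L5]=30
step 21: P1: load  L5  ⟶  ISSI  (L5)  txn=BusRd+Flush  M[L5]=93
step 22: P0: store L2 := 60  ⟶  MIII  (L2)  txn=∅  M[L2]=50
step 23: P0: store L3 := 70  ⟶  MIII  (L3)  txn=BusRdX  M[L3]=60
step 24: P1: store L4 := 14  ⟶  IMII  (L4)  txn=∅  M[L4]=20

state = I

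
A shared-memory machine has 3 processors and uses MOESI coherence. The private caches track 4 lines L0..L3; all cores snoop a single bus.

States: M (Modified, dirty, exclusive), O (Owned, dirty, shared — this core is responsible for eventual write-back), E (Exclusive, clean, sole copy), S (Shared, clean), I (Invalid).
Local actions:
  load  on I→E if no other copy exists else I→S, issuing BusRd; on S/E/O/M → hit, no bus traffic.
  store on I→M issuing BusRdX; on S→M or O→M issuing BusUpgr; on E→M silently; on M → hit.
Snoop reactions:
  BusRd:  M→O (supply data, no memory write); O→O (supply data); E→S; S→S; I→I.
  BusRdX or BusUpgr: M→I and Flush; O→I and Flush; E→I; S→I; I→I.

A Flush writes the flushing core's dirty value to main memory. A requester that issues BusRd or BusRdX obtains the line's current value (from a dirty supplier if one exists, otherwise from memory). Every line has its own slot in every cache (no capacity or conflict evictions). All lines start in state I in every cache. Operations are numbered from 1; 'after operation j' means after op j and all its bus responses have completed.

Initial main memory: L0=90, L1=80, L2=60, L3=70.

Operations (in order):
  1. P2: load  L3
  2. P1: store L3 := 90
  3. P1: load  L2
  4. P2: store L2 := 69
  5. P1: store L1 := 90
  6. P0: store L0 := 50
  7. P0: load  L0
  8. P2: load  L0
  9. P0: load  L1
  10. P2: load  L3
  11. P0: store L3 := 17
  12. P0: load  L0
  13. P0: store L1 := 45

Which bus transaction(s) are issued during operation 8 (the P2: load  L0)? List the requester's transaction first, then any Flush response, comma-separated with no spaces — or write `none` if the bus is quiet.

[1] P2: load  L3 | P0:I, P1:I, P2:E(70) | bus: BusRd
[2] P1: store L3 := 90 | P0:I, P1:M(90), P2:I | bus: BusRdX
[3] P1: load  L2 | P0:I, P1:E(60), P2:I | bus: BusRd
[4] P2: store L2 := 69 | P0:I, P1:I, P2:M(69) | bus: BusRdX
[5] P1: store L1 := 90 | P0:I, P1:M(90), P2:I | bus: BusRdX
[6] P0: store L0 := 50 | P0:M(50), P1:I, P2:I | bus: BusRdX
[7] P0: load  L0 | P0:M(50), P1:I, P2:I | bus: none
[8] P2: load  L0 | P0:O(50), P1:I, P2:S(50) | bus: BusRd
[9] P0: load  L1 | P0:S(90), P1:O(90), P2:I | bus: BusRd
[10] P2: load  L3 | P0:I, P1:O(90), P2:S(90) | bus: BusRd
[11] P0: store L3 := 17 | P0:M(17), P1:I, P2:I | bus: BusRdX,Flush
[12] P0: load  L0 | P0:O(50), P1:I, P2:S(50) | bus: none
[13] P0: store L1 := 45 | P0:M(45), P1:I, P2:I | bus: BusUpgr,Flush

bus = BusRd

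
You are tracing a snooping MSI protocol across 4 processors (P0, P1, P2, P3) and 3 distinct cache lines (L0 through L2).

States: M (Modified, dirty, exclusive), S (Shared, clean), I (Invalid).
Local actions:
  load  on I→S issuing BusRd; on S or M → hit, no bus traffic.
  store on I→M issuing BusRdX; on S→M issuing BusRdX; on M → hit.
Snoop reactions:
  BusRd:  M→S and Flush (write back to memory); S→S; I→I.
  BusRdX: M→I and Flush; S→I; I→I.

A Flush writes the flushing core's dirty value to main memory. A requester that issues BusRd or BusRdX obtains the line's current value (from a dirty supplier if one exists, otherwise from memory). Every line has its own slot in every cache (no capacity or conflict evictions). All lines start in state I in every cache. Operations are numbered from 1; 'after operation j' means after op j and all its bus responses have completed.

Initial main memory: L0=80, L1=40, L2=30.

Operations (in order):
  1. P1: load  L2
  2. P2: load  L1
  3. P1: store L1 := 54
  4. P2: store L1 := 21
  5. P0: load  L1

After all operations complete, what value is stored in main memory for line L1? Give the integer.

memory[L1] = 21

[1] P1: load  L2 | P0:I, P1:S(30), P2:I, P3:I | bus: BusRd
[2] P2: load  L1 | P0:I, P1:I, P2:S(40), P3:I | bus: BusRd
[3] P1: store L1 := 54 | P0:I, P1:M(54), P2:I, P3:I | bus: BusRdX
[4] P2: store L1 := 21 | P0:I, P1:I, P2:M(21), P3:I | bus: BusRdX,Flush
[5] P0: load  L1 | P0:S(21), P1:I, P2:S(21), P3:I | bus: BusRd,Flush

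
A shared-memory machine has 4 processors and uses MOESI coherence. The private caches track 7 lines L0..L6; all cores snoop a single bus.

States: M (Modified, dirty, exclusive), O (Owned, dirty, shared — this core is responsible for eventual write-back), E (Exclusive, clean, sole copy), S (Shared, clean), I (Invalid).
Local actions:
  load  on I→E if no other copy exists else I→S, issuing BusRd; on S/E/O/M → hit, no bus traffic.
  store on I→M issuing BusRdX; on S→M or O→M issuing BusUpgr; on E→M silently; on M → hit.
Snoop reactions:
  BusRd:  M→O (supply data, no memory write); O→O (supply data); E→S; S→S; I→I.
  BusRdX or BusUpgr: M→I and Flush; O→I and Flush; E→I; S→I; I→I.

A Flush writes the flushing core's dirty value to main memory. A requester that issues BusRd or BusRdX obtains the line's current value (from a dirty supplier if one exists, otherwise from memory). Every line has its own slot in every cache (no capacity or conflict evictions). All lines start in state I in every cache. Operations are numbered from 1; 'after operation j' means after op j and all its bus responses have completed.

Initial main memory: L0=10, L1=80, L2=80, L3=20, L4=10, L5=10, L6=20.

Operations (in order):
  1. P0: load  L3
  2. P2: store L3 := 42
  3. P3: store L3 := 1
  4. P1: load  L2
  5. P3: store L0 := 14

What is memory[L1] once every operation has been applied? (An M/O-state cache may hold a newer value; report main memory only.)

[1] P0: load  L3 | P0:E(20), P1:I, P2:I, P3:I | bus: BusRd
[2] P2: store L3 := 42 | P0:I, P1:I, P2:M(42), P3:I | bus: BusRdX
[3] P3: store L3 := 1 | P0:I, P1:I, P2:I, P3:M(1) | bus: BusRdX,Flush
[4] P1: load  L2 | P0:I, P1:E(80), P2:I, P3:I | bus: BusRd
[5] P3: store L0 := 14 | P0:I, P1:I, P2:I, P3:M(14) | bus: BusRdX

memory[L1] = 80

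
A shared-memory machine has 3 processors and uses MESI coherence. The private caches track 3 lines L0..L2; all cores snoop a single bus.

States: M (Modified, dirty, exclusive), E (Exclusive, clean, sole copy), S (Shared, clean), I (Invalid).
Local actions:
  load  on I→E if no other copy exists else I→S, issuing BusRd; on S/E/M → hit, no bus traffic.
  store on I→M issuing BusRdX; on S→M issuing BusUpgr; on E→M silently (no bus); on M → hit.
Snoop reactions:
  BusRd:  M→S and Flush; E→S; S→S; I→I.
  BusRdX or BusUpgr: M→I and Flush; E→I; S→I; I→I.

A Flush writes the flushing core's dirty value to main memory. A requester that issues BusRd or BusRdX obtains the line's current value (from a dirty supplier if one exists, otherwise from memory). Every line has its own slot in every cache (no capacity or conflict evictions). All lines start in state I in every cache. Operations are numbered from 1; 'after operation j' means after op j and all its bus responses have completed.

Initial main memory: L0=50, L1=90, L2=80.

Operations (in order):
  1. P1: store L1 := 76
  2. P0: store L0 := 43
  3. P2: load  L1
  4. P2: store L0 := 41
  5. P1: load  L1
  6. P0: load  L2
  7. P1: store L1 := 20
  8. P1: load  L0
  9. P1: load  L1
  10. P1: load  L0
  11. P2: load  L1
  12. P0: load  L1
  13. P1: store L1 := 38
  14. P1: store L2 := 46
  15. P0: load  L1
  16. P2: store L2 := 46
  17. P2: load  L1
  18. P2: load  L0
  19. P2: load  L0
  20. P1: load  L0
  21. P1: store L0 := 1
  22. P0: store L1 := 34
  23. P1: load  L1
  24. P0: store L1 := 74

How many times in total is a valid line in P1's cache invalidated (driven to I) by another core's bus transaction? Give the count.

1. P1: store L1 := 76  bus=[BusRdX]  L1: P0=I P1=M P2=I  mem[L1]=90
2. P0: store L0 := 43  bus=[BusRdX]  L0: P0=M P1=I P2=I  mem[L0]=50
3. P2: load  L1  bus=[BusRd,Flush]  L1: P0=I P1=S P2=S  mem[L1]=76
4. P2: store L0 := 41  bus=[BusRdX,Flush]  L0: P0=I P1=I P2=M  mem[L0]=43
5. P1: load  L1  bus=[-]  L1: P0=I P1=S P2=S  mem[L1]=76
6. P0: load  L2  bus=[BusRd]  L2: P0=E P1=I P2=I  mem[L2]=80
7. P1: store L1 := 20  bus=[BusUpgr]  L1: P0=I P1=M P2=I  mem[L1]=76
8. P1: load  L0  bus=[BusRd,Flush]  L0: P0=I P1=S P2=S  mem[L0]=41
9. P1: load  L1  bus=[-]  L1: P0=I P1=M P2=I  mem[L1]=76
10. P1: load  L0  bus=[-]  L0: P0=I P1=S P2=S  mem[L0]=41
11. P2: load  L1  bus=[BusRd,Flush]  L1: P0=I P1=S P2=S  mem[L1]=20
12. P0: load  L1  bus=[BusRd]  L1: P0=S P1=S P2=S  mem[L1]=20
13. P1: store L1 := 38  bus=[BusUpgr]  L1: P0=I P1=M P2=I  mem[L1]=20
14. P1: store L2 := 46  bus=[BusRdX]  L2: P0=I P1=M P2=I  mem[L2]=80
15. P0: load  L1  bus=[BusRd,Flush]  L1: P0=S P1=S P2=I  mem[L1]=38
16. P2: store L2 := 46  bus=[BusRdX,Flush]  L2: P0=I P1=I P2=M  mem[L2]=46
17. P2: load  L1  bus=[BusRd]  L1: P0=S P1=S P2=S  mem[L1]=38
18. P2: load  L0  bus=[-]  L0: P0=I P1=S P2=S  mem[L0]=41
19. P2: load  L0  bus=[-]  L0: P0=I P1=S P2=S  mem[L0]=41
20. P1: load  L0  bus=[-]  L0: P0=I P1=S P2=S  mem[L0]=41
21. P1: store L0 := 1  bus=[BusUpgr]  L0: P0=I P1=M P2=I  mem[L0]=41
22. P0: store L1 := 34  bus=[BusUpgr]  L1: P0=M P1=I P2=I  mem[L1]=38
23. P1: load  L1  bus=[BusRd,Flush]  L1: P0=S P1=S P2=I  mem[L1]=34
24. P0: store L1 := 74  bus=[BusUpgr]  L1: P0=M P1=I P2=I  mem[L1]=34

invalidations = 3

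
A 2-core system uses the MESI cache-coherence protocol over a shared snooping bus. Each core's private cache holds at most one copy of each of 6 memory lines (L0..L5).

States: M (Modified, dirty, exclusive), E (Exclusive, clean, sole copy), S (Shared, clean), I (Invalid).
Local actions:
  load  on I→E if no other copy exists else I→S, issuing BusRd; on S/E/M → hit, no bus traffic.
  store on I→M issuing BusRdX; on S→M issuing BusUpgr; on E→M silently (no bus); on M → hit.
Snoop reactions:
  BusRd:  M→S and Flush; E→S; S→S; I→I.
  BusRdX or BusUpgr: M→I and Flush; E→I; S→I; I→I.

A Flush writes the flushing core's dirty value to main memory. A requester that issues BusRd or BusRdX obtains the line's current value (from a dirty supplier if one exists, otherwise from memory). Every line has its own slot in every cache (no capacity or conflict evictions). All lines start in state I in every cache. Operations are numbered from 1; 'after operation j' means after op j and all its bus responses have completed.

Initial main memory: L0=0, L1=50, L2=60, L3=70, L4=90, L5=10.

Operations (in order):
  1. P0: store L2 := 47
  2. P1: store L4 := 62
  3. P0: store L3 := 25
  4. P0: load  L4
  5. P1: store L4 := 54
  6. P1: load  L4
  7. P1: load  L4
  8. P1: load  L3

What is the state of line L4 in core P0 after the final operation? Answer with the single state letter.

state = I

  op1 P0: store L2 := 47 → M/I on L2; bus BusRdX; mem=60
  op2 P1: store L4 := 62 → I/M on L4; bus BusRdX; mem=90
  op3 P0: store L3 := 25 → M/I on L3; bus BusRdX; mem=70
  op4 P0: load  L4 → S/S on L4; bus BusRd Flush; mem=62
  op5 P1: store L4 := 54 → I/M on L4; bus BusUpgr; mem=62
  op6 P1: load  L4 → I/M on L4; bus (none); mem=62
  op7 P1: load  L4 → I/M on L4; bus (none); mem=62
  op8 P1: load  L3 → S/S on L3; bus BusRd Flush; mem=25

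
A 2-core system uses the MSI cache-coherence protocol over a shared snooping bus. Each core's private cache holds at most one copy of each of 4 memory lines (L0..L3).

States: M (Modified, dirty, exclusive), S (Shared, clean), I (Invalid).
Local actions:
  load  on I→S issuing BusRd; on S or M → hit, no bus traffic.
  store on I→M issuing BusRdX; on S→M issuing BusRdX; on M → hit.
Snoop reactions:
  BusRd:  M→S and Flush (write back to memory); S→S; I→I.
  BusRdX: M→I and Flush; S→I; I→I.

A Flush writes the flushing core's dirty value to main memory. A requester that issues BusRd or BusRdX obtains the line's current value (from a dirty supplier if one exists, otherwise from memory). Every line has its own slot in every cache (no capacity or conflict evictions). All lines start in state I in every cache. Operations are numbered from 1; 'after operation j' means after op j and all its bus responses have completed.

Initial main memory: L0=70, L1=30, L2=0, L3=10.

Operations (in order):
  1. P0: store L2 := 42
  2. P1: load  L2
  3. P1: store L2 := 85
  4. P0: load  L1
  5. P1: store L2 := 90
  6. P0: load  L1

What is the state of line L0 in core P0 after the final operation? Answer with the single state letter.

state = I

step 1: P0: store L2 := 42  ⟶  MI  (L2)  txn=BusRdX  M[L2]=0
step 2: P1: load  L2  ⟶  SS  (L2)  txn=BusRd+Flush  M[L2]=42
step 3: P1: store L2 := 85  ⟶  IM  (L2)  txn=BusRdX  M[L2]=42
step 4: P0: load  L1  ⟶  SI  (L1)  txn=BusRd  M[L1]=30
step 5: P1: store L2 := 90  ⟶  IM  (L2)  txn=∅  M[L2]=42
step 6: P0: load  L1  ⟶  SI  (L1)  txn=∅  M[L1]=30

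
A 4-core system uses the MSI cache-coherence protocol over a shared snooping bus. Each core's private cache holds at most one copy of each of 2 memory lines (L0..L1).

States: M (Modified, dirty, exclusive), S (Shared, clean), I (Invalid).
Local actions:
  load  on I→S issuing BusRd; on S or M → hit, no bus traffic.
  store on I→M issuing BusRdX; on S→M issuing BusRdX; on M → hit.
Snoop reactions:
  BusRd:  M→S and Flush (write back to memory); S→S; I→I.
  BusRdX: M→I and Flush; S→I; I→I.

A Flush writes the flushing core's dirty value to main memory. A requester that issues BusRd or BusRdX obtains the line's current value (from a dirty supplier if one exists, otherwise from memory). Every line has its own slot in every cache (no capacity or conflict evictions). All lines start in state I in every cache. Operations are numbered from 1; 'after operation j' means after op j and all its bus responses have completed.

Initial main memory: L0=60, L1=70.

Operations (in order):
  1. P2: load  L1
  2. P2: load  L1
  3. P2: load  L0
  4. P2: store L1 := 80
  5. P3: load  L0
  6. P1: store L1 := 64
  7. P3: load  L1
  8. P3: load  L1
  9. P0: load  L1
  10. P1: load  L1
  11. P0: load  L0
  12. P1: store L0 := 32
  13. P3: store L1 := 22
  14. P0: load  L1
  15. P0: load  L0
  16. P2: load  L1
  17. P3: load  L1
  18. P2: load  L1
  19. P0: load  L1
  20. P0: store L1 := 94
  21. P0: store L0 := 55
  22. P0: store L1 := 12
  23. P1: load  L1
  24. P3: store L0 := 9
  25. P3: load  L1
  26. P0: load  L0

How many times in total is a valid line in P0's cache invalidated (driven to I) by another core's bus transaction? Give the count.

1. P2: load  L1  bus=[BusRd]  L1: P0=I P1=I P2=S P3=I  mem[L1]=70
2. P2: load  L1  bus=[-]  L1: P0=I P1=I P2=S P3=I  mem[L1]=70
3. P2: load  L0  bus=[BusRd]  L0: P0=I P1=I P2=S P3=I  mem[L0]=60
4. P2: store L1 := 80  bus=[BusRdX]  L1: P0=I P1=I P2=M P3=I  mem[L1]=70
5. P3: load  L0  bus=[BusRd]  L0: P0=I P1=I P2=S P3=S  mem[L0]=60
6. P1: store L1 := 64  bus=[BusRdX,Flush]  L1: P0=I P1=M P2=I P3=I  mem[L1]=80
7. P3: load  L1  bus=[BusRd,Flush]  L1: P0=I P1=S P2=I P3=S  mem[L1]=64
8. P3: load  L1  bus=[-]  L1: P0=I P1=S P2=I P3=S  mem[L1]=64
9. P0: load  L1  bus=[BusRd]  L1: P0=S P1=S P2=I P3=S  mem[L1]=64
10. P1: load  L1  bus=[-]  L1: P0=S P1=S P2=I P3=S  mem[L1]=64
11. P0: load  L0  bus=[BusRd]  L0: P0=S P1=I P2=S P3=S  mem[L0]=60
12. P1: store L0 := 32  bus=[BusRdX]  L0: P0=I P1=M P2=I P3=I  mem[L0]=60
13. P3: store L1 := 22  bus=[BusRdX]  L1: P0=I P1=I P2=I P3=M  mem[L1]=64
14. P0: load  L1  bus=[BusRd,Flush]  L1: P0=S P1=I P2=I P3=S  mem[L1]=22
15. P0: load  L0  bus=[BusRd,Flush]  L0: P0=S P1=S P2=I P3=I  mem[L0]=32
16. P2: load  L1  bus=[BusRd]  L1: P0=S P1=I P2=S P3=S  mem[L1]=22
17. P3: load  L1  bus=[-]  L1: P0=S P1=I P2=S P3=S  mem[L1]=22
18. P2: load  L1  bus=[-]  L1: P0=S P1=I P2=S P3=S  mem[L1]=22
19. P0: load  L1  bus=[-]  L1: P0=S P1=I P2=S P3=S  mem[L1]=22
20. P0: store L1 := 94  bus=[BusRdX]  L1: P0=M P1=I P2=I P3=I  mem[L1]=22
21. P0: store L0 := 55  bus=[BusRdX]  L0: P0=M P1=I P2=I P3=I  mem[L0]=32
22. P0: store L1 := 12  bus=[-]  L1: P0=M P1=I P2=I P3=I  mem[L1]=22
23. P1: load  L1  bus=[BusRd,Flush]  L1: P0=S P1=S P2=I P3=I  mem[L1]=12
24. P3: store L0 := 9  bus=[BusRdX,Flush]  L0: P0=I P1=I P2=I P3=M  mem[L0]=55
25. P3: load  L1  bus=[BusRd]  L1: P0=S P1=S P2=I P3=S  mem[L1]=12
26. P0: load  L0  bus=[BusRd,Flush]  L0: P0=S P1=I P2=I P3=S  mem[L0]=9

invalidations = 3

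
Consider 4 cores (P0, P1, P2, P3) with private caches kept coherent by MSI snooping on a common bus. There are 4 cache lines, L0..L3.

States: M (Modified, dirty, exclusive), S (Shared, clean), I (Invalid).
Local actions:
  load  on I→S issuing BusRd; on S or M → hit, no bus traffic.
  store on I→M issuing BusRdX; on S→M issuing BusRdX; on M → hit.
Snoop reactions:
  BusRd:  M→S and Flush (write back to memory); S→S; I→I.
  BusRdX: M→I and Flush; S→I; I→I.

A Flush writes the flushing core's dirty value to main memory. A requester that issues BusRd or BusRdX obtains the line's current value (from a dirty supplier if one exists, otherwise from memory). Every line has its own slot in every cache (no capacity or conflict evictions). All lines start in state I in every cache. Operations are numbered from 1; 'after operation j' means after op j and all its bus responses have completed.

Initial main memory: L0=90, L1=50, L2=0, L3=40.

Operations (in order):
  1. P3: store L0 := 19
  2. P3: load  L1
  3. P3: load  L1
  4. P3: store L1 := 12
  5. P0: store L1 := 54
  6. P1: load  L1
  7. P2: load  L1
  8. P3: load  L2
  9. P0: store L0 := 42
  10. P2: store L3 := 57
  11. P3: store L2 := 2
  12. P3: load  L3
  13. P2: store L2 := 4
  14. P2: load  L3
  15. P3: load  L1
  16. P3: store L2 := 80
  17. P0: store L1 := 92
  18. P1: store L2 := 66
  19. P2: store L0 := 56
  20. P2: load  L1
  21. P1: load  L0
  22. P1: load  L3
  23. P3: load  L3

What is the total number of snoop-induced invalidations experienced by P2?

invalidations = 2

1. P3: store L0 := 19  bus=[BusRdX]  L0: P0=I P1=I P2=I P3=M  mem[L0]=90
2. P3: load  L1  bus=[BusRd]  L1: P0=I P1=I P2=I P3=S  mem[L1]=50
3. P3: load  L1  bus=[-]  L1: P0=I P1=I P2=I P3=S  mem[L1]=50
4. P3: store L1 := 12  bus=[BusRdX]  L1: P0=I P1=I P2=I P3=M  mem[L1]=50
5. P0: store L1 := 54  bus=[BusRdX,Flush]  L1: P0=M P1=I P2=I P3=I  mem[L1]=12
6. P1: load  L1  bus=[BusRd,Flush]  L1: P0=S P1=S P2=I P3=I  mem[L1]=54
7. P2: load  L1  bus=[BusRd]  L1: P0=S P1=S P2=S P3=I  mem[L1]=54
8. P3: load  L2  bus=[BusRd]  L2: P0=I P1=I P2=I P3=S  mem[L2]=0
9. P0: store L0 := 42  bus=[BusRdX,Flush]  L0: P0=M P1=I P2=I P3=I  mem[L0]=19
10. P2: store L3 := 57  bus=[BusRdX]  L3: P0=I P1=I P2=M P3=I  mem[L3]=40
11. P3: store L2 := 2  bus=[BusRdX]  L2: P0=I P1=I P2=I P3=M  mem[L2]=0
12. P3: load  L3  bus=[BusRd,Flush]  L3: P0=I P1=I P2=S P3=S  mem[L3]=57
13. P2: store L2 := 4  bus=[BusRdX,Flush]  L2: P0=I P1=I P2=M P3=I  mem[L2]=2
14. P2: load  L3  bus=[-]  L3: P0=I P1=I P2=S P3=S  mem[L3]=57
15. P3: load  L1  bus=[BusRd]  L1: P0=S P1=S P2=S P3=S  mem[L1]=54
16. P3: store L2 := 80  bus=[BusRdX,Flush]  L2: P0=I P1=I P2=I P3=M  mem[L2]=4
17. P0: store L1 := 92  bus=[BusRdX]  L1: P0=M P1=I P2=I P3=I  mem[L1]=54
18. P1: store L2 := 66  bus=[BusRdX,Flush]  L2: P0=I P1=M P2=I P3=I  mem[L2]=80
19. P2: store L0 := 56  bus=[BusRdX,Flush]  L0: P0=I P1=I P2=M P3=I  mem[L0]=42
20. P2: load  L1  bus=[BusRd,Flush]  L1: P0=S P1=I P2=S P3=I  mem[L1]=92
21. P1: load  L0  bus=[BusRd,Flush]  L0: P0=I P1=S P2=S P3=I  mem[L0]=56
22. P1: load  L3  bus=[BusRd]  L3: P0=I P1=S P2=S P3=S  mem[L3]=57
23. P3: load  L3  bus=[-]  L3: P0=I P1=S P2=S P3=S  mem[L3]=57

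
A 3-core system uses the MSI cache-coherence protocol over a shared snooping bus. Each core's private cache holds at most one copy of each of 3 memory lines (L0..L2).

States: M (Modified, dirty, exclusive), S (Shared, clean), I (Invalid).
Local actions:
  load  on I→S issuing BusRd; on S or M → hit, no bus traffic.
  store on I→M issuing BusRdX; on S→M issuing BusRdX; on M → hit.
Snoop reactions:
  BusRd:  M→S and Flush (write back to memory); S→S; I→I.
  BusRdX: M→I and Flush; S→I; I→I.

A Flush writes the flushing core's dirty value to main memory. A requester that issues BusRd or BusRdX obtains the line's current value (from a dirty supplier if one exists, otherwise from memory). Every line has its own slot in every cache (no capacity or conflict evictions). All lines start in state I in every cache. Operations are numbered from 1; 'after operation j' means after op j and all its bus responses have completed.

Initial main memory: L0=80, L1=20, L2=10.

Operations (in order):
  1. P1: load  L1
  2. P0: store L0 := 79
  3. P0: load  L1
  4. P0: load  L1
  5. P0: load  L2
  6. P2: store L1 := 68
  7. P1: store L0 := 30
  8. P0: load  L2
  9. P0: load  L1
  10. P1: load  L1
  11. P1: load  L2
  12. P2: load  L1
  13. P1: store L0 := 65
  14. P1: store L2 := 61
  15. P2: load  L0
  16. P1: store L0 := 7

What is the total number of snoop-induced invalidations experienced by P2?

1. P1: load  L1  bus=[BusRd]  L1: P0=I P1=S P2=I  mem[L1]=20
2. P0: store L0 := 79  bus=[BusRdX]  L0: P0=M P1=I P2=I  mem[L0]=80
3. P0: load  L1  bus=[BusRd]  L1: P0=S P1=S P2=I  mem[L1]=20
4. P0: load  L1  bus=[-]  L1: P0=S P1=S P2=I  mem[L1]=20
5. P0: load  L2  bus=[BusRd]  L2: P0=S P1=I P2=I  mem[L2]=10
6. P2: store L1 := 68  bus=[BusRdX]  L1: P0=I P1=I P2=M  mem[L1]=20
7. P1: store L0 := 30  bus=[BusRdX,Flush]  L0: P0=I P1=M P2=I  mem[L0]=79
8. P0: load  L2  bus=[-]  L2: P0=S P1=I P2=I  mem[L2]=10
9. P0: load  L1  bus=[BusRd,Flush]  L1: P0=S P1=I P2=S  mem[L1]=68
10. P1: load  L1  bus=[BusRd]  L1: P0=S P1=S P2=S  mem[L1]=68
11. P1: load  L2  bus=[BusRd]  L2: P0=S P1=S P2=I  mem[L2]=10
12. P2: load  L1  bus=[-]  L1: P0=S P1=S P2=S  mem[L1]=68
13. P1: store L0 := 65  bus=[-]  L0: P0=I P1=M P2=I  mem[L0]=79
14. P1: store L2 := 61  bus=[BusRdX]  L2: P0=I P1=M P2=I  mem[L2]=10
15. P2: load  L0  bus=[BusRd,Flush]  L0: P0=I P1=S P2=S  mem[L0]=65
16. P1: store L0 := 7  bus=[BusRdX]  L0: P0=I P1=M P2=I  mem[L0]=65

invalidations = 1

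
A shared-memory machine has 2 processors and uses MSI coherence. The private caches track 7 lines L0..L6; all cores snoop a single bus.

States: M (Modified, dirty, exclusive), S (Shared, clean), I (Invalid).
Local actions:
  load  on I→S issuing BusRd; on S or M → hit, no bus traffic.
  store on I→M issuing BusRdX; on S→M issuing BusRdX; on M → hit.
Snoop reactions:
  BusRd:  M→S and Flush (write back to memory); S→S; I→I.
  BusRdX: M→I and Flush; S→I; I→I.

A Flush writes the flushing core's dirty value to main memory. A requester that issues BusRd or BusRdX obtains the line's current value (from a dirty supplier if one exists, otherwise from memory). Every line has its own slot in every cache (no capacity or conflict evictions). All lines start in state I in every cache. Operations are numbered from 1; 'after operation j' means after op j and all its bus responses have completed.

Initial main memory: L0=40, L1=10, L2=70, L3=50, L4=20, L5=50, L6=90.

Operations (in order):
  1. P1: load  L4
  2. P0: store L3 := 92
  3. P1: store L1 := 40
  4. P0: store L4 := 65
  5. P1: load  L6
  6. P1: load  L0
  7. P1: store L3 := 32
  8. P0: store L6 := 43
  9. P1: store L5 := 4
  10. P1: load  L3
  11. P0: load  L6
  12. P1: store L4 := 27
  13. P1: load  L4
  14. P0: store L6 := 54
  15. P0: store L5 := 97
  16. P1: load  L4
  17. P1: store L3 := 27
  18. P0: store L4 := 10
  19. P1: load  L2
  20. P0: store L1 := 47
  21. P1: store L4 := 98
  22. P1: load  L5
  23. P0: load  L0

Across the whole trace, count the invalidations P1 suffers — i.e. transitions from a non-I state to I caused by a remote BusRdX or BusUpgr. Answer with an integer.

invalidations = 5

  op1 P1: load  L4 → I/S on L4; bus BusRd; mem=20
  op2 P0: store L3 := 92 → M/I on L3; bus BusRdX; mem=50
  op3 P1: store L1 := 40 → I/M on L1; bus BusRdX; mem=10
  op4 P0: store L4 := 65 → M/I on L4; bus BusRdX; mem=20
  op5 P1: load  L6 → I/S on L6; bus BusRd; mem=90
  op6 P1: load  L0 → I/S on L0; bus BusRd; mem=40
  op7 P1: store L3 := 32 → I/M on L3; bus BusRdX Flush; mem=92
  op8 P0: store L6 := 43 → M/I on L6; bus BusRdX; mem=90
  op9 P1: store L5 := 4 → I/M on L5; bus BusRdX; mem=50
  op10 P1: load  L3 → I/M on L3; bus (none); mem=92
  op11 P0: load  L6 → M/I on L6; bus (none); mem=90
  op12 P1: store L4 := 27 → I/M on L4; bus BusRdX Flush; mem=65
  op13 P1: load  L4 → I/M on L4; bus (none); mem=65
  op14 P0: store L6 := 54 → M/I on L6; bus (none); mem=90
  op15 P0: store L5 := 97 → M/I on L5; bus BusRdX Flush; mem=4
  op16 P1: load  L4 → I/M on L4; bus (none); mem=65
  op17 P1: store L3 := 27 → I/M on L3; bus (none); mem=92
  op18 P0: store L4 := 10 → M/I on L4; bus BusRdX Flush; mem=27
  op19 P1: load  L2 → I/S on L2; bus BusRd; mem=70
  op20 P0: store L1 := 47 → M/I on L1; bus BusRdX Flush; mem=40
  op21 P1: store L4 := 98 → I/M on L4; bus BusRdX Flush; mem=10
  op22 P1: load  L5 → S/S on L5; bus BusRd Flush; mem=97
  op23 P0: load  L0 → S/S on L0; bus BusRd; mem=40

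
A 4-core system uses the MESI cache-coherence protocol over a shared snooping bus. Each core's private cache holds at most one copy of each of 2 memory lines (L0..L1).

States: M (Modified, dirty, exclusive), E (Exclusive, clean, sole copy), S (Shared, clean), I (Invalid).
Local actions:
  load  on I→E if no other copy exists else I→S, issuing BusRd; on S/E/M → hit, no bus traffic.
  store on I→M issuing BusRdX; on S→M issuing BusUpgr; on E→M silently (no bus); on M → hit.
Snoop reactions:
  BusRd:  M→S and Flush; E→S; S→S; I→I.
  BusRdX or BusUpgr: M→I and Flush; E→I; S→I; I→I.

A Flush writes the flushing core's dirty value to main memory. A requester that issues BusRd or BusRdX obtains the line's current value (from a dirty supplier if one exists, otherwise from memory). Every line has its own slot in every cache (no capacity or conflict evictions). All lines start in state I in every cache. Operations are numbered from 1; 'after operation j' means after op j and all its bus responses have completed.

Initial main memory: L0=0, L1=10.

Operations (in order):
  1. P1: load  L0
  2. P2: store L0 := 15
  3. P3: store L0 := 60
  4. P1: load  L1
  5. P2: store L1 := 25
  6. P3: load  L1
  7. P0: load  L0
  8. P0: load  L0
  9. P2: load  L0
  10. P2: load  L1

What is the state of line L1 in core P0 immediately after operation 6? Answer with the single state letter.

1. P1: load  L0  bus=[BusRd]  L0: P0=I P1=E P2=I P3=I  mem[L0]=0
2. P2: store L0 := 15  bus=[BusRdX]  L0: P0=I P1=I P2=M P3=I  mem[L0]=0
3. P3: store L0 := 60  bus=[BusRdX,Flush]  L0: P0=I P1=I P2=I P3=M  mem[L0]=15
4. P1: load  L1  bus=[BusRd]  L1: P0=I P1=E P2=I P3=I  mem[L1]=10
5. P2: store L1 := 25  bus=[BusRdX]  L1: P0=I P1=I P2=M P3=I  mem[L1]=10
6. P3: load  L1  bus=[BusRd,Flush]  L1: P0=I P1=I P2=S P3=S  mem[L1]=25
7. P0: load  L0  bus=[BusRd,Flush]  L0: P0=S P1=I P2=I P3=S  mem[L0]=60
8. P0: load  L0  bus=[-]  L0: P0=S P1=I P2=I P3=S  mem[L0]=60
9. P2: load  L0  bus=[BusRd]  L0: P0=S P1=I P2=S P3=S  mem[L0]=60
10. P2: load  L1  bus=[-]  L1: P0=I P1=I P2=S P3=S  mem[L1]=25

state = I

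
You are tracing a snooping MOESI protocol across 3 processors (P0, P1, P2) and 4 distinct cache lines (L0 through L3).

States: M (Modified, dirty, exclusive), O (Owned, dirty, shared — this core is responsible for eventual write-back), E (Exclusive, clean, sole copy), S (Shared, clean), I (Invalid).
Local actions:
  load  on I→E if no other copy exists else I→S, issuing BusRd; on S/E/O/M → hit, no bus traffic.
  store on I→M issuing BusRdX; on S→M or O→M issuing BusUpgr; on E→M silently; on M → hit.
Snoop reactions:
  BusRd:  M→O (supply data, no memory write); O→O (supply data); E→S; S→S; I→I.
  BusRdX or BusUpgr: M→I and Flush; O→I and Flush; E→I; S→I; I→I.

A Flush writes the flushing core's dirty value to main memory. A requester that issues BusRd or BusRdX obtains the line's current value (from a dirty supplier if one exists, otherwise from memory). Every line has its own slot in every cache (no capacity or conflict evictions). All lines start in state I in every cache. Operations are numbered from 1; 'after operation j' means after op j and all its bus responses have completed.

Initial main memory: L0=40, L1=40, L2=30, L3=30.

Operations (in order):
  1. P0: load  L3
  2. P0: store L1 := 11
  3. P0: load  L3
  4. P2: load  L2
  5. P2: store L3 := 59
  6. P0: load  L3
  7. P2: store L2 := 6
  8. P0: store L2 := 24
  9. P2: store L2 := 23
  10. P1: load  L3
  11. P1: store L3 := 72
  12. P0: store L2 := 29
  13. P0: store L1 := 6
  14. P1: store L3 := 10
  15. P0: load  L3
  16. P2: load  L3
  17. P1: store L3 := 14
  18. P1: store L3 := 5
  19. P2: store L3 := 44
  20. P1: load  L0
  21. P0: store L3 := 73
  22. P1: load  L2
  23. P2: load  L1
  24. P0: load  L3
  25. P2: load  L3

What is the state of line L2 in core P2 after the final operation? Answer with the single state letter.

1. P0: load  L3  bus=[BusRd]  L3: P0=E P1=I P2=I  mem[L3]=30
2. P0: store L1 := 11  bus=[BusRdX]  L1: P0=M P1=I P2=I  mem[L1]=40
3. P0: load  L3  bus=[-]  L3: P0=E P1=I P2=I  mem[L3]=30
4. P2: load  L2  bus=[BusRd]  L2: P0=I P1=I P2=E  mem[L2]=30
5. P2: store L3 := 59  bus=[BusRdX]  L3: P0=I P1=I P2=M  mem[L3]=30
6. P0: load  L3  bus=[BusRd]  L3: P0=S P1=I P2=O  mem[L3]=30
7. P2: store L2 := 6  bus=[-]  L2: P0=I P1=I P2=M  mem[L2]=30
8. P0: store L2 := 24  bus=[BusRdX,Flush]  L2: P0=M P1=I P2=I  mem[L2]=6
9. P2: store L2 := 23  bus=[BusRdX,Flush]  L2: P0=I P1=I P2=M  mem[L2]=24
10. P1: load  L3  bus=[BusRd]  L3: P0=S P1=S P2=O  mem[L3]=30
11. P1: store L3 := 72  bus=[BusUpgr,Flush]  L3: P0=I P1=M P2=I  mem[L3]=59
12. P0: store L2 := 29  bus=[BusRdX,Flush]  L2: P0=M P1=I P2=I  mem[L2]=23
13. P0: store L1 := 6  bus=[-]  L1: P0=M P1=I P2=I  mem[L1]=40
14. P1: store L3 := 10  bus=[-]  L3: P0=I P1=M P2=I  mem[L3]=59
15. P0: load  L3  bus=[BusRd]  L3: P0=S P1=O P2=I  mem[L3]=59
16. P2: load  L3  bus=[BusRd]  L3: P0=S P1=O P2=S  mem[L3]=59
17. P1: store L3 := 14  bus=[BusUpgr]  L3: P0=I P1=M P2=I  mem[L3]=59
18. P1: store L3 := 5  bus=[-]  L3: P0=I P1=M P2=I  mem[L3]=59
19. P2: store L3 := 44  bus=[BusRdX,Flush]  L3: P0=I P1=I P2=M  mem[L3]=5
20. P1: load  L0  bus=[BusRd]  L0: P0=I P1=E P2=I  mem[L0]=40
21. P0: store L3 := 73  bus=[BusRdX,Flush]  L3: P0=M P1=I P2=I  mem[L3]=44
22. P1: load  L2  bus=[BusRd]  L2: P0=O P1=S P2=I  mem[L2]=23
23. P2: load  L1  bus=[BusRd]  L1: P0=O P1=I P2=S  mem[L1]=40
24. P0: load  L3  bus=[-]  L3: P0=M P1=I P2=I  mem[L3]=44
25. P2: load  L3  bus=[BusRd]  L3: P0=O P1=I P2=S  mem[L3]=44

state = I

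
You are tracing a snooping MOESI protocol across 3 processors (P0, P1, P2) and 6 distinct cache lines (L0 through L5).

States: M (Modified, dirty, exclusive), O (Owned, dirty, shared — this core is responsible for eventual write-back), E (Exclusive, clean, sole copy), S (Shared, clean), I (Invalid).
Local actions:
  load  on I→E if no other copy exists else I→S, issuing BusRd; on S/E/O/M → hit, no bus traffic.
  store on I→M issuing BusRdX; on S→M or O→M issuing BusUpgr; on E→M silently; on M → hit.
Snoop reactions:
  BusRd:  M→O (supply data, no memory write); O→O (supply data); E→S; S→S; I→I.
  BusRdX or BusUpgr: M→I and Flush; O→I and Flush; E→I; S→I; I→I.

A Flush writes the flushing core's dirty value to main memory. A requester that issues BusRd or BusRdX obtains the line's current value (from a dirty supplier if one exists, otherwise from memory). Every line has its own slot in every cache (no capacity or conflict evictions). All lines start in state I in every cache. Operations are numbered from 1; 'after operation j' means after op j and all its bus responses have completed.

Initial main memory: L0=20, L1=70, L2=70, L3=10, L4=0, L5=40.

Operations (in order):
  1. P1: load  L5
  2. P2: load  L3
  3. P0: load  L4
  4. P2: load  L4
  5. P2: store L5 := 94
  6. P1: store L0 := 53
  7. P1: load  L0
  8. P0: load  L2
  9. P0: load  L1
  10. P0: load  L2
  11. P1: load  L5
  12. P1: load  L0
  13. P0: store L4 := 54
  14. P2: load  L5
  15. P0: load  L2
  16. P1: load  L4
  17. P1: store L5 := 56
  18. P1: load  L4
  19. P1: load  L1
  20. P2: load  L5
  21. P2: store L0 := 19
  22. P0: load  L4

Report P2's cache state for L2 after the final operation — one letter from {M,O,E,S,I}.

step 1: P1: load  L5  ⟶  IEI  (L5)  txn=BusRd  M[L5]=40
step 2: P2: load  L3  ⟶  IIE  (L3)  txn=BusRd  M[L3]=10
step 3: P0: load  L4  ⟶  EII  (L4)  txn=BusRd  M[L4]=0
step 4: P2: load  L4  ⟶  SIS  (L4)  txn=BusRd  M[L4]=0
step 5: P2: store L5 := 94  ⟶  IIM  (L5)  txn=BusRdX  M[L5]=40
step 6: P1: store L0 := 53  ⟶  IMI  (L0)  txn=BusRdX  M[L0]=20
step 7: P1: load  L0  ⟶  IMI  (L0)  txn=∅  M[L0]=20
step 8: P0: load  L2  ⟶  EII  (L2)  txn=BusRd  M[L2]=70
step 9: P0: load  L1  ⟶  EII  (L1)  txn=BusRd  M[L1]=70
step 10: P0: load  L2  ⟶  EII  (L2)  txn=∅  M[L2]=70
step 11: P1: load  L5  ⟶  ISO  (L5)  txn=BusRd  M[L5]=40
step 12: P1: load  L0  ⟶  IMI  (L0)  txn=∅  M[L0]=20
step 13: P0: store L4 := 54  ⟶  MII  (L4)  txn=BusUpgr  M[L4]=0
step 14: P2: load  L5  ⟶  ISO  (L5)  txn=∅  M[L5]=40
step 15: P0: load  L2  ⟶  EII  (L2)  txn=∅  M[L2]=70
step 16: P1: load  L4  ⟶  OSI  (L4)  txn=BusRd  M[L4]=0
step 17: P1: store L5 := 56  ⟶  IMI  (L5)  txn=BusUpgr+Flush  M[L5]=94
step 18: P1: load  L4  ⟶  OSI  (L4)  txn=∅  M[L4]=0
step 19: P1: load  L1  ⟶  SSI  (L1)  txn=BusRd  M[L1]=70
step 20: P2: load  L5  ⟶  IOS  (L5)  txn=BusRd  M[L5]=94
step 21: P2: store L0 := 19  ⟶  IIM  (L0)  txn=BusRdX+Flush  M[L0]=53
step 22: P0: load  L4  ⟶  OSI  (L4)  txn=∅  M[L4]=0

state = I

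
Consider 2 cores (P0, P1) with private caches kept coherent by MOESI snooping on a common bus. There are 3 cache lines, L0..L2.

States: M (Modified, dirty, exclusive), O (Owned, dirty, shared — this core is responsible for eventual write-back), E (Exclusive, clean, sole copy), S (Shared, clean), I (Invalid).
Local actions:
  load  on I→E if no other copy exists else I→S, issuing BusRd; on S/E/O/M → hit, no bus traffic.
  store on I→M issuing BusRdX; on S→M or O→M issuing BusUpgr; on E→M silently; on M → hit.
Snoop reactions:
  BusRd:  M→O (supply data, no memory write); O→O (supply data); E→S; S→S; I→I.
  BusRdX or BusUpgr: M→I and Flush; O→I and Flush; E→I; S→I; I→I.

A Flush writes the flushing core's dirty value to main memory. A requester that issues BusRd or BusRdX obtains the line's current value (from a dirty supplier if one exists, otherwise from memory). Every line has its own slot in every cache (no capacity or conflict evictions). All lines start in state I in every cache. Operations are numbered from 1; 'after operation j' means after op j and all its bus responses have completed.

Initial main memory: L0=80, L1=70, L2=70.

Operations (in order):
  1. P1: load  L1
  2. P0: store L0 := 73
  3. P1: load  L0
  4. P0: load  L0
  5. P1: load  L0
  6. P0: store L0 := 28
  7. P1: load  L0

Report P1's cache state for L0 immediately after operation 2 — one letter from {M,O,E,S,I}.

state = I

  op1 P1: load  L1 → I/E on L1; bus BusRd; mem=70
  op2 P0: store L0 := 73 → M/I on L0; bus BusRdX; mem=80
  op3 P1: load  L0 → O/S on L0; bus BusRd; mem=80
  op4 P0: load  L0 → O/S on L0; bus (none); mem=80
  op5 P1: load  L0 → O/S on L0; bus (none); mem=80
  op6 P0: store L0 := 28 → M/I on L0; bus BusUpgr; mem=80
  op7 P1: load  L0 → O/S on L0; bus BusRd; mem=80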